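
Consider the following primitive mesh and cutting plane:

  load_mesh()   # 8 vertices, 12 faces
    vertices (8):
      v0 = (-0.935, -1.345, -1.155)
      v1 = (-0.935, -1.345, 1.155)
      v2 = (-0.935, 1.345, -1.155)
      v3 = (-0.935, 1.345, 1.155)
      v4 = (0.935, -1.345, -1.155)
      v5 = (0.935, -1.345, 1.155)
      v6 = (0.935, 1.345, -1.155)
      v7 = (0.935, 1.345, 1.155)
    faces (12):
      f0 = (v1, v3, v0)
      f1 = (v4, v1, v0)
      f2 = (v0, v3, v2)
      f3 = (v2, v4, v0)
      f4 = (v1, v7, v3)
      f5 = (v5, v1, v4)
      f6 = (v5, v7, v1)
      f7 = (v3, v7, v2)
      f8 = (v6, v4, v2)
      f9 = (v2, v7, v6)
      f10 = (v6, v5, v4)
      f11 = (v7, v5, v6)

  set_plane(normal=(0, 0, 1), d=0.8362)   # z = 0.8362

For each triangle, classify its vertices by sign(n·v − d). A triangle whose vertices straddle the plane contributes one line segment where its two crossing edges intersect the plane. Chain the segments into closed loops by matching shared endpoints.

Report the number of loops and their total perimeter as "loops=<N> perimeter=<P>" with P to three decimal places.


loops=1 perimeter=9.120

Straddling triangles (8 of 12):
  (v1,v3,v0) [++-] → (-0.935, 0.973757, 0.8362)–(-0.935, -1.345, 0.8362)  len=2.3188
  (v4,v1,v0) [-+-] → (-0.676924, -1.345, 0.8362)–(-0.935, -1.345, 0.8362)  len=0.2581
  (v0,v3,v2) [-+-] → (-0.935, 0.973757, 0.8362)–(-0.935, 1.345, 0.8362)  len=0.3712
  (v5,v1,v4) [++-] → (-0.676924, -1.345, 0.8362)–(0.935, -1.345, 0.8362)  len=1.6119
  (v3,v7,v2) [++-] → (0.676924, 1.345, 0.8362)–(-0.935, 1.345, 0.8362)  len=1.6119
  (v2,v7,v6) [-+-] → (0.676924, 1.345, 0.8362)–(0.935, 1.345, 0.8362)  len=0.2581
  (v6,v5,v4) [-+-] → (0.935, -0.973757, 0.8362)–(0.935, -1.345, 0.8362)  len=0.3712
  (v7,v5,v6) [++-] → (0.935, -0.973757, 0.8362)–(0.935, 1.345, 0.8362)  len=2.3188

Chained into 1 loop(s):
  loop 1: 8 segments, perimeter = 9.1200
Total perimeter = 9.120


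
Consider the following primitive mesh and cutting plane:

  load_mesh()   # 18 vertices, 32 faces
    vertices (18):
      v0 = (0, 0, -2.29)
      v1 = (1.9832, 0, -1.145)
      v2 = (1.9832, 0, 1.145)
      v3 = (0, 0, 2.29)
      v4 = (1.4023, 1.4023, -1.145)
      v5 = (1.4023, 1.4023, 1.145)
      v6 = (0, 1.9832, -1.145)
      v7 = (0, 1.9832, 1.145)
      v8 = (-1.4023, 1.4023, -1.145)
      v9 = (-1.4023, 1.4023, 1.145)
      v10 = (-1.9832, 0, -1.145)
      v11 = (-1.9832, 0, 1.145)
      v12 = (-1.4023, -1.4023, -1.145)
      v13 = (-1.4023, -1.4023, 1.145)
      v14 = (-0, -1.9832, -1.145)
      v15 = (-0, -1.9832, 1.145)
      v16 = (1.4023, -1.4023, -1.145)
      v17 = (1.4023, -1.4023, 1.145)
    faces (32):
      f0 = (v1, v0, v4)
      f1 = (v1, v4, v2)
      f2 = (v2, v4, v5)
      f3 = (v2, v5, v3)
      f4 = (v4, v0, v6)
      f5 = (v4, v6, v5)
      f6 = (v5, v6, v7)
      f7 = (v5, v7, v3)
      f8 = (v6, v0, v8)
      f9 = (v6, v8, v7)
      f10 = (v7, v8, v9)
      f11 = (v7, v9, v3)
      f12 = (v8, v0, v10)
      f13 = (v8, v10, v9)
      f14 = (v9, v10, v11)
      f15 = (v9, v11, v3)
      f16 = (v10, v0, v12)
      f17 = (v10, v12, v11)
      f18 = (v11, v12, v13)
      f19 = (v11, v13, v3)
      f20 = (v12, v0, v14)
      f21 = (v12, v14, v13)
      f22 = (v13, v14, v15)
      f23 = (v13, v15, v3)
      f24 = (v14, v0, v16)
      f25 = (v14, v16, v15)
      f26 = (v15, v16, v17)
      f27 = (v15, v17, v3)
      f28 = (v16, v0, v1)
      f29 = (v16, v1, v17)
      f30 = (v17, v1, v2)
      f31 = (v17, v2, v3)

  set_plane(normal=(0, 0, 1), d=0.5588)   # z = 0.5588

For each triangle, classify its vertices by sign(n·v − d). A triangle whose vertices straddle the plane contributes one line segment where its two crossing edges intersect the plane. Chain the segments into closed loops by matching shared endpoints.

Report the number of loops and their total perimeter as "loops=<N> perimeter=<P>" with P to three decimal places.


Straddling triangles (16 of 32):
  (v1,v4,v2) [--+] → (1.8345, 0.358964, 0.5588)–(1.9832, 0, 0.5588)  len=0.3885
  (v2,v4,v5) [+-+] → (1.8345, 0.358964, 0.5588)–(1.4023, 1.4023, 0.5588)  len=1.1293
  (v4,v6,v5) [--+] → (1.04334, 1.551, 0.5588)–(1.4023, 1.4023, 0.5588)  len=0.3885
  (v5,v6,v7) [+-+] → (1.04334, 1.551, 0.5588)–(0, 1.9832, 0.5588)  len=1.1293
  (v6,v8,v7) [--+] → (-0.358964, 1.8345, 0.5588)–(0, 1.9832, 0.5588)  len=0.3885
  (v7,v8,v9) [+-+] → (-0.358964, 1.8345, 0.5588)–(-1.4023, 1.4023, 0.5588)  len=1.1293
  (v8,v10,v9) [--+] → (-1.551, 1.04334, 0.5588)–(-1.4023, 1.4023, 0.5588)  len=0.3885
  (v9,v10,v11) [+-+] → (-1.551, 1.04334, 0.5588)–(-1.9832, 0, 0.5588)  len=1.1293
  (v10,v12,v11) [--+] → (-1.8345, -0.358964, 0.5588)–(-1.9832, 0, 0.5588)  len=0.3885
  (v11,v12,v13) [+-+] → (-1.8345, -0.358964, 0.5588)–(-1.4023, -1.4023, 0.5588)  len=1.1293
  (v12,v14,v13) [--+] → (-1.04334, -1.551, 0.5588)–(-1.4023, -1.4023, 0.5588)  len=0.3885
  (v13,v14,v15) [+-+] → (-1.04334, -1.551, 0.5588)–(0, -1.9832, 0.5588)  len=1.1293
  (v14,v16,v15) [--+] → (0.358964, -1.8345, 0.5588)–(0, -1.9832, 0.5588)  len=0.3885
  (v15,v16,v17) [+-+] → (0.358964, -1.8345, 0.5588)–(1.4023, -1.4023, 0.5588)  len=1.1293
  (v16,v1,v17) [--+] → (1.551, -1.04334, 0.5588)–(1.4023, -1.4023, 0.5588)  len=0.3885
  (v17,v1,v2) [+-+] → (1.551, -1.04334, 0.5588)–(1.9832, 0, 0.5588)  len=1.1293

Chained into 1 loop(s):
  loop 1: 16 segments, perimeter = 12.1429
Total perimeter = 12.143

loops=1 perimeter=12.143


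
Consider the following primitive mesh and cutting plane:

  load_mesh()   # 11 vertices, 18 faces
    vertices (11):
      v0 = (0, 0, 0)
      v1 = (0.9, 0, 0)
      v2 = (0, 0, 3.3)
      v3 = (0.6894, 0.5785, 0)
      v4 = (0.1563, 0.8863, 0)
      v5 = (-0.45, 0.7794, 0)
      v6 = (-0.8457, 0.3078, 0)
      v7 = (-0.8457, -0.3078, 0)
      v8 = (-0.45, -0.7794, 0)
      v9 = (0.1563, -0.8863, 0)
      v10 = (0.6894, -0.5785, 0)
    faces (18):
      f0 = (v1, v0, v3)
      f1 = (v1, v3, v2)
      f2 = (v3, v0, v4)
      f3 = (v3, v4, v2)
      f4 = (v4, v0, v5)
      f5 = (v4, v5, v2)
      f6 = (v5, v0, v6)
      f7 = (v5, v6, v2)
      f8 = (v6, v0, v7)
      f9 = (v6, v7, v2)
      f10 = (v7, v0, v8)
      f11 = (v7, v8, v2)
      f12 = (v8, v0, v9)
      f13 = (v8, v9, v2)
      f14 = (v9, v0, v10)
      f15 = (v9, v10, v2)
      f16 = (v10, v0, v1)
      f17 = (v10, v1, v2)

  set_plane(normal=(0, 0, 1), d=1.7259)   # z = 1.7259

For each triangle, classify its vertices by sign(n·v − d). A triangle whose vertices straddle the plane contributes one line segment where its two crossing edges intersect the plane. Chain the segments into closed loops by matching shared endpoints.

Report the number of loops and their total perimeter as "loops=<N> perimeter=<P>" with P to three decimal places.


loops=1 perimeter=2.643

Straddling triangles (9 of 18):
  (v1,v3,v2) [--+] → (0.328844, 0.275944, 1.7259)–(0.4293, 0, 1.7259)  len=0.2937
  (v3,v4,v2) [--+] → (0.0745551, 0.422765, 1.7259)–(0.328844, 0.275944, 1.7259)  len=0.2936
  (v4,v5,v2) [--+] → (-0.21465, 0.371774, 1.7259)–(0.0745551, 0.422765, 1.7259)  len=0.2937
  (v5,v6,v2) [--+] → (-0.403399, 0.146821, 1.7259)–(-0.21465, 0.371774, 1.7259)  len=0.2936
  (v6,v7,v2) [--+] → (-0.403399, -0.146821, 1.7259)–(-0.403399, 0.146821, 1.7259)  len=0.2936
  (v7,v8,v2) [--+] → (-0.21465, -0.371774, 1.7259)–(-0.403399, -0.146821, 1.7259)  len=0.2936
  (v8,v9,v2) [--+] → (0.0745551, -0.422765, 1.7259)–(-0.21465, -0.371774, 1.7259)  len=0.2937
  (v9,v10,v2) [--+] → (0.328844, -0.275944, 1.7259)–(0.0745551, -0.422765, 1.7259)  len=0.2936
  (v10,v1,v2) [--+] → (0.4293, 0, 1.7259)–(0.328844, -0.275944, 1.7259)  len=0.2937

Chained into 1 loop(s):
  loop 1: 9 segments, perimeter = 2.6429
Total perimeter = 2.643


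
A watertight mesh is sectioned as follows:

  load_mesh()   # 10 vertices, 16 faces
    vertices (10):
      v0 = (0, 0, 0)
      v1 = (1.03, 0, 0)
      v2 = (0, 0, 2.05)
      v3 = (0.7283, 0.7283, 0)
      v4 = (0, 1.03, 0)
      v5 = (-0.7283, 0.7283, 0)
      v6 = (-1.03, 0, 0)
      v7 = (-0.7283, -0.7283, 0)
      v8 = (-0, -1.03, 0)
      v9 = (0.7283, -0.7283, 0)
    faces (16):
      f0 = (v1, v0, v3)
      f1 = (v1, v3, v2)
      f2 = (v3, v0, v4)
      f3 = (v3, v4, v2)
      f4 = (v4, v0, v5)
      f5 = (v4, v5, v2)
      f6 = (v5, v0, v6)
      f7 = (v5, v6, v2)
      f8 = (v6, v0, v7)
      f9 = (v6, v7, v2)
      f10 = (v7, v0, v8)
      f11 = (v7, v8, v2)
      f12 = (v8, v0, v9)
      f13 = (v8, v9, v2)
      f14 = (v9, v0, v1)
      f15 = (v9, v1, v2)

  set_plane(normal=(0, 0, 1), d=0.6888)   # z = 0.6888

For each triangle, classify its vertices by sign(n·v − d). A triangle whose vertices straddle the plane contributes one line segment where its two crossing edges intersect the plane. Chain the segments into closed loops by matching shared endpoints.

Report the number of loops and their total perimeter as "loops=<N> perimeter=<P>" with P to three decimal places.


loops=1 perimeter=4.188

Straddling triangles (8 of 16):
  (v1,v3,v2) [--+] → (0.483591, 0.483591, 0.6888)–(0.68392, 0, 0.6888)  len=0.5234
  (v3,v4,v2) [--+] → (0, 0.68392, 0.6888)–(0.483591, 0.483591, 0.6888)  len=0.5234
  (v4,v5,v2) [--+] → (-0.483591, 0.483591, 0.6888)–(0, 0.68392, 0.6888)  len=0.5234
  (v5,v6,v2) [--+] → (-0.68392, 0, 0.6888)–(-0.483591, 0.483591, 0.6888)  len=0.5234
  (v6,v7,v2) [--+] → (-0.483591, -0.483591, 0.6888)–(-0.68392, 0, 0.6888)  len=0.5234
  (v7,v8,v2) [--+] → (0, -0.68392, 0.6888)–(-0.483591, -0.483591, 0.6888)  len=0.5234
  (v8,v9,v2) [--+] → (0.483591, -0.483591, 0.6888)–(0, -0.68392, 0.6888)  len=0.5234
  (v9,v1,v2) [--+] → (0.68392, 0, 0.6888)–(0.483591, -0.483591, 0.6888)  len=0.5234

Chained into 1 loop(s):
  loop 1: 8 segments, perimeter = 4.1875
Total perimeter = 4.188


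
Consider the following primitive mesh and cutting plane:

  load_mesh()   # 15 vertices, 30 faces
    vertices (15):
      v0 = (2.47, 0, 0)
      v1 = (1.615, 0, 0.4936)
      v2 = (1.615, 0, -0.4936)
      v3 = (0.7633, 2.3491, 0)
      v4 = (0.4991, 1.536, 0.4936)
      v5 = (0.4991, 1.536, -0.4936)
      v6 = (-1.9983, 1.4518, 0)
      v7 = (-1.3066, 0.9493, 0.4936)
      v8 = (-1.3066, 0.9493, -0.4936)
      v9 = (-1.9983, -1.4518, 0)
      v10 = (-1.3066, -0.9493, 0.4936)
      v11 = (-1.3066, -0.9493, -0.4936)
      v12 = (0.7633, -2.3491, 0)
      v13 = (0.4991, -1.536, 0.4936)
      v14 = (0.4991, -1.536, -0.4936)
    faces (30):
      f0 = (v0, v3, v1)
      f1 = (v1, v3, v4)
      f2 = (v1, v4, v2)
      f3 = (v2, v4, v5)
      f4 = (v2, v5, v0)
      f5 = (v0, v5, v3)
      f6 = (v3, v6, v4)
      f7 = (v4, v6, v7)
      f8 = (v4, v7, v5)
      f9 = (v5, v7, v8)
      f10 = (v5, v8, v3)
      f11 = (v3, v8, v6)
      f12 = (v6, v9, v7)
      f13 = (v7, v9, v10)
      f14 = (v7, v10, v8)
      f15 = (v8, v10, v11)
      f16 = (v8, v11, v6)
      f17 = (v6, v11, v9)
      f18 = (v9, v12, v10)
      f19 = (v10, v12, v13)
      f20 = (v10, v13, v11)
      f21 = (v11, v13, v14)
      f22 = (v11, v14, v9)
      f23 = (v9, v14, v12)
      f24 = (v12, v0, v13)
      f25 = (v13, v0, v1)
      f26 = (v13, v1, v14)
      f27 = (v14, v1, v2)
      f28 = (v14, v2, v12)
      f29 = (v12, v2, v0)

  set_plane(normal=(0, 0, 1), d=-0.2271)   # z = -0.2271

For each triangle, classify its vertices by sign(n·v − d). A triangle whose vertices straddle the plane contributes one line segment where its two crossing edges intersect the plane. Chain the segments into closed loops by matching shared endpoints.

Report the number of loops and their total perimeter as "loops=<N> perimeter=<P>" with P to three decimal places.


loops=2 perimeter=21.699

Straddling triangles (20 of 30):
  (v1,v4,v2) [++-] → (1.31376, 0.414652, -0.2271)–(1.615, 0, -0.2271)  len=0.5125
  (v2,v4,v5) [-+-] → (1.31376, 0.414652, -0.2271)–(0.4991, 1.536, -0.2271)  len=1.3860
  (v2,v5,v0) [--+] → (1.56321, 0.706697, -0.2271)–(2.07662, 0, -0.2271)  len=0.8735
  (v0,v5,v3) [+-+] → (1.56321, 0.706697, -0.2271)–(0.641744, 1.975, -0.2271)  len=1.5677
  (v4,v7,v5) [++-] → (0.0116415, 1.37762, -0.2271)–(0.4991, 1.536, -0.2271)  len=0.5125
  (v5,v7,v8) [-+-] → (0.0116415, 1.37762, -0.2271)–(-1.3066, 0.9493, -0.2271)  len=1.3861
  (v5,v8,v3) [--+] → (-0.189039, 1.70507, -0.2271)–(0.641744, 1.975, -0.2271)  len=0.8735
  (v3,v8,v6) [+-+] → (-0.189039, 1.70507, -0.2271)–(-1.68006, 1.22061, -0.2271)  len=1.5677
  (v7,v10,v8) [++-] → (-1.3066, 0.436763, -0.2271)–(-1.3066, 0.9493, -0.2271)  len=0.5125
  (v8,v10,v11) [-+-] → (-1.3066, 0.436763, -0.2271)–(-1.3066, -0.9493, -0.2271)  len=1.3861
  (v8,v11,v6) [--+] → (-1.68006, 0.34708, -0.2271)–(-1.68006, 1.22061, -0.2271)  len=0.8735
  (v6,v11,v9) [+-+] → (-1.68006, 0.34708, -0.2271)–(-1.68006, -1.22061, -0.2271)  len=1.5677
  (v10,v13,v11) [++-] → (-0.819141, -1.10768, -0.2271)–(-1.3066, -0.9493, -0.2271)  len=0.5125
  (v11,v13,v14) [-+-] → (-0.819141, -1.10768, -0.2271)–(0.4991, -1.536, -0.2271)  len=1.3861
  (v11,v14,v9) [--+] → (-0.849273, -1.49054, -0.2271)–(-1.68006, -1.22061, -0.2271)  len=0.8735
  (v9,v14,v12) [+-+] → (-0.849273, -1.49054, -0.2271)–(0.641744, -1.975, -0.2271)  len=1.5677
  (v13,v1,v14) [++-] → (0.800343, -1.12135, -0.2271)–(0.4991, -1.536, -0.2271)  len=0.5125
  (v14,v1,v2) [-+-] → (0.800343, -1.12135, -0.2271)–(1.615, 0, -0.2271)  len=1.3860
  (v14,v2,v12) [--+] → (1.15516, -1.2683, -0.2271)–(0.641744, -1.975, -0.2271)  len=0.8735
  (v12,v2,v0) [+-+] → (1.15516, -1.2683, -0.2271)–(2.07662, 0, -0.2271)  len=1.5677

Chained into 2 loop(s):
  loop 1: 10 segments, perimeter = 9.4930
  loop 2: 10 segments, perimeter = 12.2062
Total perimeter = 21.699


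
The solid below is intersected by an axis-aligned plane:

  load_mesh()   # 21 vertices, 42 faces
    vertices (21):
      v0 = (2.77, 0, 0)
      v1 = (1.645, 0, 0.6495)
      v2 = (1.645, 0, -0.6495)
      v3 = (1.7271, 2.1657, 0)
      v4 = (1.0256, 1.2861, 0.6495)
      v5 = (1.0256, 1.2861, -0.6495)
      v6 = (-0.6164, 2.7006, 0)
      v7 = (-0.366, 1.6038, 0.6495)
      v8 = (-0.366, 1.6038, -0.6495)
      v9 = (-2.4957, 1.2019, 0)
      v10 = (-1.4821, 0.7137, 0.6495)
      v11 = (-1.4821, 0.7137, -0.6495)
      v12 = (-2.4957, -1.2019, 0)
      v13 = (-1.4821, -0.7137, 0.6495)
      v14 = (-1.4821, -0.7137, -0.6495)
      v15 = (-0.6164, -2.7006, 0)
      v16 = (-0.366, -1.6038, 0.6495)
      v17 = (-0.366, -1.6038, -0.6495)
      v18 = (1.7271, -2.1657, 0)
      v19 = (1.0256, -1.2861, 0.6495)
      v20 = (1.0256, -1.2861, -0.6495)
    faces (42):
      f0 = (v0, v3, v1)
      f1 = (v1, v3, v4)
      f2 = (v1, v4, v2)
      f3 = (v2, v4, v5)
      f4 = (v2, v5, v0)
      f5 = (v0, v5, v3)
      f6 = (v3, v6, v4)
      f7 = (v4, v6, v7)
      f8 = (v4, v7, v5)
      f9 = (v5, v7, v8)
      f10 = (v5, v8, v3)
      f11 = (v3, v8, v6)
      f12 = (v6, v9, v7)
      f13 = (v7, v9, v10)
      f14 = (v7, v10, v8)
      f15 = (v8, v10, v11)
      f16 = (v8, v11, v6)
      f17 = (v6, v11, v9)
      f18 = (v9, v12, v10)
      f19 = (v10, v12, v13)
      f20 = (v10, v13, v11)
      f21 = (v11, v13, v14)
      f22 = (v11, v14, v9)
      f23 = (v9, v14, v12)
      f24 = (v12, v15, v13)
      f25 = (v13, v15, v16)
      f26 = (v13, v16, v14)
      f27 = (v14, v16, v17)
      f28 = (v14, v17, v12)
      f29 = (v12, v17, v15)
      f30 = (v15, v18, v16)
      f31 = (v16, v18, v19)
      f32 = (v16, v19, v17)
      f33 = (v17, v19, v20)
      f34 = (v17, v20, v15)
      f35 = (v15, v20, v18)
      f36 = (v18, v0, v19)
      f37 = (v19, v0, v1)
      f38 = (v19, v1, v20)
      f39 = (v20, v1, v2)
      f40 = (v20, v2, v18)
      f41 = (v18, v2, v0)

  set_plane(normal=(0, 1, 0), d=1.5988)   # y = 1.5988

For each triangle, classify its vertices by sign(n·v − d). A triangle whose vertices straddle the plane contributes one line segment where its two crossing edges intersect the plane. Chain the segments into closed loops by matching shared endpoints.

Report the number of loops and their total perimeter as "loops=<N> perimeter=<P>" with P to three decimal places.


Straddling triangles (14 of 42):
  (v0,v3,v1) [-+-] → (2.00009, 1.5988, 0)–(1.70561, 1.5988, 0.170015)  len=0.3400
  (v1,v3,v4) [-+-] → (1.70561, 1.5988, 0.170015)–(1.27499, 1.5988, 0.418601)  len=0.4972
  (v0,v5,v3) [--+] → (1.27499, 1.5988, -0.418601)–(2.00009, 1.5988, 0)  len=0.8373
  (v3,v6,v4) [++-] → (0.662607, 1.5988, 0.505917)–(1.27499, 1.5988, 0.418601)  len=0.6186
  (v4,v6,v7) [-++] → (0.662607, 1.5988, 0.505917)–(-0.344099, 1.5988, 0.6495)  len=1.0169
  (v4,v7,v5) [-+-] → (-0.344099, 1.5988, 0.6495)–(-0.344099, 1.5988, 0.629056)  len=0.0204
  (v5,v7,v8) [-++] → (-0.344099, 1.5988, 0.629056)–(-0.344099, 1.5988, -0.6495)  len=1.2786
  (v5,v8,v3) [-++] → (-0.344099, 1.5988, -0.6495)–(1.27499, 1.5988, -0.418601)  len=1.6355
  (v6,v9,v7) [+-+] → (-1.99801, 1.5988, 0)–(-0.392495, 1.5988, 0.64142)  len=1.7289
  (v7,v9,v10) [+--] → (-0.392495, 1.5988, 0.64142)–(-0.37227, 1.5988, 0.6495)  len=0.0218
  (v7,v10,v8) [+-+] → (-0.37227, 1.5988, 0.6495)–(-0.37227, 1.5988, -0.642203)  len=1.2917
  (v8,v10,v11) [+--] → (-0.37227, 1.5988, -0.642203)–(-0.37227, 1.5988, -0.6495)  len=0.0073
  (v8,v11,v6) [+-+] → (-0.37227, 1.5988, -0.6495)–(-1.09646, 1.5988, -0.360169)  len=0.7798
  (v6,v11,v9) [+--] → (-1.09646, 1.5988, -0.360169)–(-1.99801, 1.5988, 0)  len=0.9708

Chained into 2 loop(s):
  loop 1: 8 segments, perimeter = 6.2445
  loop 2: 6 segments, perimeter = 4.8004
Total perimeter = 11.045

loops=2 perimeter=11.045


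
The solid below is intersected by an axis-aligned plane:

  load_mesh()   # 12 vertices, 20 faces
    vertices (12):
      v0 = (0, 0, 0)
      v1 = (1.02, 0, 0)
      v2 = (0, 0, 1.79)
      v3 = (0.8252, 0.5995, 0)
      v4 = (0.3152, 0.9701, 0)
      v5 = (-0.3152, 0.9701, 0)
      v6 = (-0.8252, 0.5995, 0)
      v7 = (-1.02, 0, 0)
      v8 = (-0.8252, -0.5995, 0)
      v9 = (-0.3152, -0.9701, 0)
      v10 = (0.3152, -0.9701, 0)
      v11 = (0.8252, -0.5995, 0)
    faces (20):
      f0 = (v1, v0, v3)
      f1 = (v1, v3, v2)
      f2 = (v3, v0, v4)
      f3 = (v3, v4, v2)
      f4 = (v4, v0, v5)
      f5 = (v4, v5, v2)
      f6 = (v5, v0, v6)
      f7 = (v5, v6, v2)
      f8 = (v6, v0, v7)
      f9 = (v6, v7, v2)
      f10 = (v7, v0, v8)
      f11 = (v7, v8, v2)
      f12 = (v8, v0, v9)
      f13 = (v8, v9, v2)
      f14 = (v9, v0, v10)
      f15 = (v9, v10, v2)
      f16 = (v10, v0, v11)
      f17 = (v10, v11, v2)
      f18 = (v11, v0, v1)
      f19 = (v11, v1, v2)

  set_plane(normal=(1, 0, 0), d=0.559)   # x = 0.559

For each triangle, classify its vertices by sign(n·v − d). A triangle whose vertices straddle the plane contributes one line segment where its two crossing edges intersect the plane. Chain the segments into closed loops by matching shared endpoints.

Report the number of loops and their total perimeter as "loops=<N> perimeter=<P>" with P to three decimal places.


loops=1 perimeter=3.911

Straddling triangles (8 of 20):
  (v1,v0,v3) [+-+] → (0.559, 0, 0)–(0.559, 0.406108, 0)  len=0.4061
  (v1,v3,v2) [++-] → (0.559, 0.406108, 0.577433)–(0.559, 0, 0.80901)  len=0.4675
  (v3,v0,v4) [+--] → (0.559, 0.406108, 0)–(0.559, 0.792939, 0)  len=0.3868
  (v3,v4,v2) [+--] → (0.559, 0.792939, 0)–(0.559, 0.406108, 0.577433)  len=0.6950
  (v10,v0,v11) [--+] → (0.559, -0.406108, 0)–(0.559, -0.792939, 0)  len=0.3868
  (v10,v11,v2) [-+-] → (0.559, -0.792939, 0)–(0.559, -0.406108, 0.577433)  len=0.6950
  (v11,v0,v1) [+-+] → (0.559, -0.406108, 0)–(0.559, 0, 0)  len=0.4061
  (v11,v1,v2) [++-] → (0.559, 0, 0.80901)–(0.559, -0.406108, 0.577433)  len=0.4675

Chained into 1 loop(s):
  loop 1: 8 segments, perimeter = 3.9109
Total perimeter = 3.911


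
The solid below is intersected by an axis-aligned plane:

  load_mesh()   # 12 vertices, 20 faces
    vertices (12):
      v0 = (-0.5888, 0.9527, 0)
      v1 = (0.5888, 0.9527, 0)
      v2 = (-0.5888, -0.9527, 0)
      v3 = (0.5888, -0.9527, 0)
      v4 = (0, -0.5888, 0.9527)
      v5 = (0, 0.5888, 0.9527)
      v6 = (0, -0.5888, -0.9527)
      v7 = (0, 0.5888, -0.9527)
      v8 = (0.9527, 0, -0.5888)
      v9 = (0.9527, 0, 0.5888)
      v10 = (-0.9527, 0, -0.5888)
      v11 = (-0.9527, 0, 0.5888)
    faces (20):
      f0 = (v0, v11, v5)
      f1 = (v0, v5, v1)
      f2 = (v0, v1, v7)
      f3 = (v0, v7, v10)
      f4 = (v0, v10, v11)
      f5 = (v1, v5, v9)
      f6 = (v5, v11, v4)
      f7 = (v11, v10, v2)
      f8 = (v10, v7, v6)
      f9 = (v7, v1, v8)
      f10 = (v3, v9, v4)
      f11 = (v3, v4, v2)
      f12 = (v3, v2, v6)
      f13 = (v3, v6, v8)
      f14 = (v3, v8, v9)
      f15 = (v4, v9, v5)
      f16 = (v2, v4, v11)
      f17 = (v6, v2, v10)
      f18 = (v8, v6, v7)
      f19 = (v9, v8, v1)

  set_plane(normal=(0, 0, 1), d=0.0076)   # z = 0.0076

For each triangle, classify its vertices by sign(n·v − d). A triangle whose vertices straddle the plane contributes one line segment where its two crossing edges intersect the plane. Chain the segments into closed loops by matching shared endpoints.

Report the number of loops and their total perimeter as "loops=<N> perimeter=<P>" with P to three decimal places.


Straddling triangles (10 of 20):
  (v0,v11,v5) [-++] → (-0.593497, 0.940403, 0.0076)–(-0.584103, 0.949797, 0.0076)  len=0.0133
  (v0,v5,v1) [-+-] → (-0.584103, 0.949797, 0.0076)–(0.584103, 0.949797, 0.0076)  len=1.1682
  (v0,v10,v11) [--+] → (-0.9527, 0, 0.0076)–(-0.593497, 0.940403, 0.0076)  len=1.0067
  (v1,v5,v9) [-++] → (0.584103, 0.949797, 0.0076)–(0.593497, 0.940403, 0.0076)  len=0.0133
  (v11,v10,v2) [+--] → (-0.9527, 0, 0.0076)–(-0.593497, -0.940403, 0.0076)  len=1.0067
  (v3,v9,v4) [-++] → (0.593497, -0.940403, 0.0076)–(0.584103, -0.949797, 0.0076)  len=0.0133
  (v3,v4,v2) [-+-] → (0.584103, -0.949797, 0.0076)–(-0.584103, -0.949797, 0.0076)  len=1.1682
  (v3,v8,v9) [--+] → (0.9527, 0, 0.0076)–(0.593497, -0.940403, 0.0076)  len=1.0067
  (v2,v4,v11) [-++] → (-0.584103, -0.949797, 0.0076)–(-0.593497, -0.940403, 0.0076)  len=0.0133
  (v9,v8,v1) [+--] → (0.9527, 0, 0.0076)–(0.593497, 0.940403, 0.0076)  len=1.0067

Chained into 1 loop(s):
  loop 1: 10 segments, perimeter = 6.4162
Total perimeter = 6.416

loops=1 perimeter=6.416


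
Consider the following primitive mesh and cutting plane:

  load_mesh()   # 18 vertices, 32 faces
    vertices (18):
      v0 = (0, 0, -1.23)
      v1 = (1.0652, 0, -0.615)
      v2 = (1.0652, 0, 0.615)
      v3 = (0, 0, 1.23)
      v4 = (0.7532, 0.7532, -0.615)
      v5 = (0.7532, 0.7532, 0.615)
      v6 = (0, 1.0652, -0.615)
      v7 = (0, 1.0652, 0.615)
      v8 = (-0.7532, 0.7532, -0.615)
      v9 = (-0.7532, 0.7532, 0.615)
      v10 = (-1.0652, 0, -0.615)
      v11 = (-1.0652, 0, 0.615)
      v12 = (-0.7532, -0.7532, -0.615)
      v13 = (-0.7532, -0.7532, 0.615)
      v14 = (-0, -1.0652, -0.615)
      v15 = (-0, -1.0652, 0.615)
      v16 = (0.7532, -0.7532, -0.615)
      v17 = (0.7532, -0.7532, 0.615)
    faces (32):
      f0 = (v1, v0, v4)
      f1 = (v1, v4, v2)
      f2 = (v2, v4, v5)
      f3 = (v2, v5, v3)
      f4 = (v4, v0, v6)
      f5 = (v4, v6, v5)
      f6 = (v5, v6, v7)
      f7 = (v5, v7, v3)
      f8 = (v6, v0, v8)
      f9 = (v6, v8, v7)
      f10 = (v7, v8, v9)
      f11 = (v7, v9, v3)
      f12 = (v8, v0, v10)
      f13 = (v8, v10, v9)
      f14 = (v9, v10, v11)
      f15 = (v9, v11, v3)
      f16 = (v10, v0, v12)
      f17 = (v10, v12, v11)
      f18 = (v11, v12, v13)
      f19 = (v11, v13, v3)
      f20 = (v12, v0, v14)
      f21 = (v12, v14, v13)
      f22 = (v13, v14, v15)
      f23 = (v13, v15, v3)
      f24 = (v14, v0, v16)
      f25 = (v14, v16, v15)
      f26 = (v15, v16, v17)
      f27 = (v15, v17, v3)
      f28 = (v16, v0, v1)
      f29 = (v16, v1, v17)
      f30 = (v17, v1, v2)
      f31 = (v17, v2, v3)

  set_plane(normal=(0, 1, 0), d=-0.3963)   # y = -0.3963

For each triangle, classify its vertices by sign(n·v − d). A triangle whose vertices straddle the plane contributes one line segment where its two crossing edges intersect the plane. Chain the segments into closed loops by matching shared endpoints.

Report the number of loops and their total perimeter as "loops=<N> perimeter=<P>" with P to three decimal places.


loops=1 perimeter=6.421

Straddling triangles (12 of 32):
  (v10,v0,v12) [++-] → (-0.3963, -0.3963, -0.906415)–(-0.90104, -0.3963, -0.615)  len=0.5828
  (v10,v12,v11) [+-+] → (-0.90104, -0.3963, -0.615)–(-0.90104, -0.3963, -0.0321707)  len=0.5828
  (v11,v12,v13) [+--] → (-0.90104, -0.3963, -0.0321707)–(-0.90104, -0.3963, 0.615)  len=0.6472
  (v11,v13,v3) [+-+] → (-0.90104, -0.3963, 0.615)–(-0.3963, -0.3963, 0.906415)  len=0.5828
  (v12,v0,v14) [-+-] → (-0.3963, -0.3963, -0.906415)–(0, -0.3963, -1.00119)  len=0.4075
  (v13,v15,v3) [--+] → (0, -0.3963, 1.00119)–(-0.3963, -0.3963, 0.906415)  len=0.4075
  (v14,v0,v16) [-+-] → (0, -0.3963, -1.00119)–(0.3963, -0.3963, -0.906415)  len=0.4075
  (v15,v17,v3) [--+] → (0.3963, -0.3963, 0.906415)–(0, -0.3963, 1.00119)  len=0.4075
  (v16,v0,v1) [-++] → (0.3963, -0.3963, -0.906415)–(0.90104, -0.3963, -0.615)  len=0.5828
  (v16,v1,v17) [-+-] → (0.90104, -0.3963, -0.615)–(0.90104, -0.3963, 0.0321707)  len=0.6472
  (v17,v1,v2) [-++] → (0.90104, -0.3963, 0.0321707)–(0.90104, -0.3963, 0.615)  len=0.5828
  (v17,v2,v3) [-++] → (0.90104, -0.3963, 0.615)–(0.3963, -0.3963, 0.906415)  len=0.5828

Chained into 1 loop(s):
  loop 1: 12 segments, perimeter = 6.4212
Total perimeter = 6.421


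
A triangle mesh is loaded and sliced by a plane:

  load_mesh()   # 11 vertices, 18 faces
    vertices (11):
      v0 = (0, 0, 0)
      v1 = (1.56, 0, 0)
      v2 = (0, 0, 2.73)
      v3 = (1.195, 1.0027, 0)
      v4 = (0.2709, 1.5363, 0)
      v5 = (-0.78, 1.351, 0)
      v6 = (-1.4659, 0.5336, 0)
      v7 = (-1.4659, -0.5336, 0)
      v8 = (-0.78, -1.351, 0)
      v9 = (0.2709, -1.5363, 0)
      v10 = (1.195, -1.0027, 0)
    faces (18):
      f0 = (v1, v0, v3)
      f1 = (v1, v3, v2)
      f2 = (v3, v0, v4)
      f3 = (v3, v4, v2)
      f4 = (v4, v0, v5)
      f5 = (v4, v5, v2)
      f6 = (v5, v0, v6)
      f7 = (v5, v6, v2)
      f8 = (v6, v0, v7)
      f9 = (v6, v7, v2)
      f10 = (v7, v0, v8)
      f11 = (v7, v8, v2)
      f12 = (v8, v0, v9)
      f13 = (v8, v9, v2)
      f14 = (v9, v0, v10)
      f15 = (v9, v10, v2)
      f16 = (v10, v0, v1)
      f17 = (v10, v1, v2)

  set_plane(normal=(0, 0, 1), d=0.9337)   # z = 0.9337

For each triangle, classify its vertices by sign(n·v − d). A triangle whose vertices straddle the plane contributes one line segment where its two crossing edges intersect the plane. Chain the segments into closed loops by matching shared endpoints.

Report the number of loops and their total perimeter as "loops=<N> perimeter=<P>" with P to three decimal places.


loops=1 perimeter=6.319

Straddling triangles (9 of 18):
  (v1,v3,v2) [--+] → (0.786292, 0.659762, 0.9337)–(1.02646, 0, 0.9337)  len=0.7021
  (v3,v4,v2) [--+] → (0.178248, 1.01086, 0.9337)–(0.786292, 0.659762, 0.9337)  len=0.7021
  (v4,v5,v2) [--+] → (-0.513229, 0.888938, 0.9337)–(0.178248, 1.01086, 0.9337)  len=0.7021
  (v5,v6,v2) [--+] → (-0.964541, 0.351101, 0.9337)–(-0.513229, 0.888938, 0.9337)  len=0.7021
  (v6,v7,v2) [--+] → (-0.964541, -0.351101, 0.9337)–(-0.964541, 0.351101, 0.9337)  len=0.7022
  (v7,v8,v2) [--+] → (-0.513229, -0.888938, 0.9337)–(-0.964541, -0.351101, 0.9337)  len=0.7021
  (v8,v9,v2) [--+] → (0.178248, -1.01086, 0.9337)–(-0.513229, -0.888938, 0.9337)  len=0.7021
  (v9,v10,v2) [--+] → (0.786292, -0.659762, 0.9337)–(0.178248, -1.01086, 0.9337)  len=0.7021
  (v10,v1,v2) [--+] → (1.02646, 0, 0.9337)–(0.786292, -0.659762, 0.9337)  len=0.7021

Chained into 1 loop(s):
  loop 1: 9 segments, perimeter = 6.3192
Total perimeter = 6.319


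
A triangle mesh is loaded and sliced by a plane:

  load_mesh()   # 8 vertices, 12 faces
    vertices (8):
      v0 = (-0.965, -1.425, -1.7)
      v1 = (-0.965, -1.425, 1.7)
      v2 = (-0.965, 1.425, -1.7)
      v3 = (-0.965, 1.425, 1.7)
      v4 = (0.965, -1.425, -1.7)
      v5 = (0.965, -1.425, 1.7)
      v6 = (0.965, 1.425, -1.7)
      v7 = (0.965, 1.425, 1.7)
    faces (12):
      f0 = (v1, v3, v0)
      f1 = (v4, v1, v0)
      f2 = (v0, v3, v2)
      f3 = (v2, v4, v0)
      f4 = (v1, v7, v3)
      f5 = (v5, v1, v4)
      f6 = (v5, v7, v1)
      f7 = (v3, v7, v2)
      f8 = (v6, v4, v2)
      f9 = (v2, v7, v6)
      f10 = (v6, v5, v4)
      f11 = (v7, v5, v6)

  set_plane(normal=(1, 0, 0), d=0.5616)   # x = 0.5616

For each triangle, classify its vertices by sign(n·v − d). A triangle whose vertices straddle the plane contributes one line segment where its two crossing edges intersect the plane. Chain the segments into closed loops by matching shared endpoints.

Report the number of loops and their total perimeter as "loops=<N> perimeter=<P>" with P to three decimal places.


Straddling triangles (8 of 12):
  (v4,v1,v0) [+--] → (0.5616, -1.425, -0.989347)–(0.5616, -1.425, -1.7)  len=0.7107
  (v2,v4,v0) [-+-] → (0.5616, -0.829306, -1.7)–(0.5616, -1.425, -1.7)  len=0.5957
  (v1,v7,v3) [-+-] → (0.5616, 0.829306, 1.7)–(0.5616, 1.425, 1.7)  len=0.5957
  (v5,v1,v4) [+-+] → (0.5616, -1.425, 1.7)–(0.5616, -1.425, -0.989347)  len=2.6893
  (v5,v7,v1) [++-] → (0.5616, 0.829306, 1.7)–(0.5616, -1.425, 1.7)  len=2.2543
  (v3,v7,v2) [-+-] → (0.5616, 1.425, 1.7)–(0.5616, 1.425, 0.989347)  len=0.7107
  (v6,v4,v2) [++-] → (0.5616, -0.829306, -1.7)–(0.5616, 1.425, -1.7)  len=2.2543
  (v2,v7,v6) [-++] → (0.5616, 1.425, 0.989347)–(0.5616, 1.425, -1.7)  len=2.6893

Chained into 1 loop(s):
  loop 1: 8 segments, perimeter = 12.5000
Total perimeter = 12.500

loops=1 perimeter=12.500


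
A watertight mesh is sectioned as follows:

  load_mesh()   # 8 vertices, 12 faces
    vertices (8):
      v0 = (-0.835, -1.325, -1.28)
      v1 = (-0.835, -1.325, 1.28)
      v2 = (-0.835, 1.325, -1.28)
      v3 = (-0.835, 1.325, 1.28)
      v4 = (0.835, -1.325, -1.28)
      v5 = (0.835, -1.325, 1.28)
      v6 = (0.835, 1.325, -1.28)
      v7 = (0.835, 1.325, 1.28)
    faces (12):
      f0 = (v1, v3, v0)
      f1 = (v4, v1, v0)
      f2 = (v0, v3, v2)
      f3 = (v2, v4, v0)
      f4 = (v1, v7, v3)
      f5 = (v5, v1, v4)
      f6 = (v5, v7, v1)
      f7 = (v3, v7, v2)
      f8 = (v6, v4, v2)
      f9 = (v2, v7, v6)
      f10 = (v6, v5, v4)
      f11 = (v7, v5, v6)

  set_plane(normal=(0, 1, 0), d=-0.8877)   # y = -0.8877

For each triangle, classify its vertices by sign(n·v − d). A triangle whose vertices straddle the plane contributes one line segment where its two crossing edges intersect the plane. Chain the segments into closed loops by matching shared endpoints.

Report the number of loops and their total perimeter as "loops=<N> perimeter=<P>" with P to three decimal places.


Straddling triangles (8 of 12):
  (v1,v3,v0) [-+-] → (-0.835, -0.8877, 1.28)–(-0.835, -0.8877, -0.857552)  len=2.1376
  (v0,v3,v2) [-++] → (-0.835, -0.8877, -0.857552)–(-0.835, -0.8877, -1.28)  len=0.4224
  (v2,v4,v0) [+--] → (0.559418, -0.8877, -1.28)–(-0.835, -0.8877, -1.28)  len=1.3944
  (v1,v7,v3) [-++] → (-0.559418, -0.8877, 1.28)–(-0.835, -0.8877, 1.28)  len=0.2756
  (v5,v7,v1) [-+-] → (0.835, -0.8877, 1.28)–(-0.559418, -0.8877, 1.28)  len=1.3944
  (v6,v4,v2) [+-+] → (0.835, -0.8877, -1.28)–(0.559418, -0.8877, -1.28)  len=0.2756
  (v6,v5,v4) [+--] → (0.835, -0.8877, 0.857552)–(0.835, -0.8877, -1.28)  len=2.1376
  (v7,v5,v6) [+-+] → (0.835, -0.8877, 1.28)–(0.835, -0.8877, 0.857552)  len=0.4224

Chained into 1 loop(s):
  loop 1: 8 segments, perimeter = 8.4600
Total perimeter = 8.460

loops=1 perimeter=8.460


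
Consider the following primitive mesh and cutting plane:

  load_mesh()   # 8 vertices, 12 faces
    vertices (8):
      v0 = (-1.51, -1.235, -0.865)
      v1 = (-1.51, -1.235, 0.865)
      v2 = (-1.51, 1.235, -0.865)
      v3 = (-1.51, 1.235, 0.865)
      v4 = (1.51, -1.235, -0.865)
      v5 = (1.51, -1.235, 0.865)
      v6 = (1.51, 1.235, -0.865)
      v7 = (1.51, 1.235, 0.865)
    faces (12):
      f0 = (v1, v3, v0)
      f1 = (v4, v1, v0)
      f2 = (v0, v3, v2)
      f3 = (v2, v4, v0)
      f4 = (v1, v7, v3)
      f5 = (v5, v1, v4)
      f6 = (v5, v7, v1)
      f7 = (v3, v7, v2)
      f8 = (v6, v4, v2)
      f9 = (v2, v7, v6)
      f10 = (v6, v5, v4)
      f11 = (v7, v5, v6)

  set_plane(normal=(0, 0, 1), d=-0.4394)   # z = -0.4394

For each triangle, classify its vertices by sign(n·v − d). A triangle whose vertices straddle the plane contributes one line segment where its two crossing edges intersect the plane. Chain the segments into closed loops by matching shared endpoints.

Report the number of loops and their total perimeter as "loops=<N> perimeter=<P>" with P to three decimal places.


Straddling triangles (8 of 12):
  (v1,v3,v0) [++-] → (-1.51, -0.627351, -0.4394)–(-1.51, -1.235, -0.4394)  len=0.6076
  (v4,v1,v0) [-+-] → (0.767045, -1.235, -0.4394)–(-1.51, -1.235, -0.4394)  len=2.2770
  (v0,v3,v2) [-+-] → (-1.51, -0.627351, -0.4394)–(-1.51, 1.235, -0.4394)  len=1.8624
  (v5,v1,v4) [++-] → (0.767045, -1.235, -0.4394)–(1.51, -1.235, -0.4394)  len=0.7430
  (v3,v7,v2) [++-] → (-0.767045, 1.235, -0.4394)–(-1.51, 1.235, -0.4394)  len=0.7430
  (v2,v7,v6) [-+-] → (-0.767045, 1.235, -0.4394)–(1.51, 1.235, -0.4394)  len=2.2770
  (v6,v5,v4) [-+-] → (1.51, 0.627351, -0.4394)–(1.51, -1.235, -0.4394)  len=1.8624
  (v7,v5,v6) [++-] → (1.51, 0.627351, -0.4394)–(1.51, 1.235, -0.4394)  len=0.6076

Chained into 1 loop(s):
  loop 1: 8 segments, perimeter = 10.9800
Total perimeter = 10.980

loops=1 perimeter=10.980


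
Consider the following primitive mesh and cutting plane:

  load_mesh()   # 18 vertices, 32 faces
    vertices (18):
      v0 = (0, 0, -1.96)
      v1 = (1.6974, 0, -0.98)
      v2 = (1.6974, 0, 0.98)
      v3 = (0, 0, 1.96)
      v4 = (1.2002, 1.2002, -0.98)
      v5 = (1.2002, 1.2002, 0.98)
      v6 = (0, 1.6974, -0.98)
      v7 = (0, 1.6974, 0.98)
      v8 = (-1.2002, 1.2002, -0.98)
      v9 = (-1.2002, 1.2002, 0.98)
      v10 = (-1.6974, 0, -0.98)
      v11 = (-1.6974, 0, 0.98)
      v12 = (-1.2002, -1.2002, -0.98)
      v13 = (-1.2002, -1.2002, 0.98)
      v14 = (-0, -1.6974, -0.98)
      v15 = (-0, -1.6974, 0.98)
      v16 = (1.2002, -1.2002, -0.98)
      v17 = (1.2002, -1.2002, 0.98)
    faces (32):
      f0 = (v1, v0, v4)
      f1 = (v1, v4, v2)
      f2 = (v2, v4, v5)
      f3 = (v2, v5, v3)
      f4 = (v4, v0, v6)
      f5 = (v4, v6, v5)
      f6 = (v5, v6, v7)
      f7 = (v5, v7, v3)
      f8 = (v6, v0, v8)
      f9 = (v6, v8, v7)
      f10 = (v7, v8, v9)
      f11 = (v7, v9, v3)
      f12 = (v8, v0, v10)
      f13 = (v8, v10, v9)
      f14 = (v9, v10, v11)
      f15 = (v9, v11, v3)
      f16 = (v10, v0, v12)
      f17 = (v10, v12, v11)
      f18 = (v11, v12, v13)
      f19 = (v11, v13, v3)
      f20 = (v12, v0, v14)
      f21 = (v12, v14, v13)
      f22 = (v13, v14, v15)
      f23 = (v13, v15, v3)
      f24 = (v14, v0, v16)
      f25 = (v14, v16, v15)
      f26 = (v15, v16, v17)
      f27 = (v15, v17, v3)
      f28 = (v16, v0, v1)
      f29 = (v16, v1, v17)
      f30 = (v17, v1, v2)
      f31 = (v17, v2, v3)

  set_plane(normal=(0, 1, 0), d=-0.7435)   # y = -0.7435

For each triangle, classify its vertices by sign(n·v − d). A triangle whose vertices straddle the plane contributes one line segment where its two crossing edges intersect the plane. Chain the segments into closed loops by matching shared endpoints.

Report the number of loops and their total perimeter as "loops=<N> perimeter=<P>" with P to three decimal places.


loops=1 perimeter=9.961

Straddling triangles (12 of 32):
  (v10,v0,v12) [++-] → (-0.7435, -0.7435, -1.35291)–(-1.38939, -0.7435, -0.98)  len=0.7458
  (v10,v12,v11) [+-+] → (-1.38939, -0.7435, -0.98)–(-1.38939, -0.7435, -0.234181)  len=0.7458
  (v11,v12,v13) [+--] → (-1.38939, -0.7435, -0.234181)–(-1.38939, -0.7435, 0.98)  len=1.2142
  (v11,v13,v3) [+-+] → (-1.38939, -0.7435, 0.98)–(-0.7435, -0.7435, 1.35291)  len=0.7458
  (v12,v0,v14) [-+-] → (-0.7435, -0.7435, -1.35291)–(0, -0.7435, -1.53074)  len=0.7645
  (v13,v15,v3) [--+] → (0, -0.7435, 1.53074)–(-0.7435, -0.7435, 1.35291)  len=0.7645
  (v14,v0,v16) [-+-] → (0, -0.7435, -1.53074)–(0.7435, -0.7435, -1.35291)  len=0.7645
  (v15,v17,v3) [--+] → (0.7435, -0.7435, 1.35291)–(0, -0.7435, 1.53074)  len=0.7645
  (v16,v0,v1) [-++] → (0.7435, -0.7435, -1.35291)–(1.38939, -0.7435, -0.98)  len=0.7458
  (v16,v1,v17) [-+-] → (1.38939, -0.7435, -0.98)–(1.38939, -0.7435, 0.234181)  len=1.2142
  (v17,v1,v2) [-++] → (1.38939, -0.7435, 0.234181)–(1.38939, -0.7435, 0.98)  len=0.7458
  (v17,v2,v3) [-++] → (1.38939, -0.7435, 0.98)–(0.7435, -0.7435, 1.35291)  len=0.7458

Chained into 1 loop(s):
  loop 1: 12 segments, perimeter = 9.9611
Total perimeter = 9.961


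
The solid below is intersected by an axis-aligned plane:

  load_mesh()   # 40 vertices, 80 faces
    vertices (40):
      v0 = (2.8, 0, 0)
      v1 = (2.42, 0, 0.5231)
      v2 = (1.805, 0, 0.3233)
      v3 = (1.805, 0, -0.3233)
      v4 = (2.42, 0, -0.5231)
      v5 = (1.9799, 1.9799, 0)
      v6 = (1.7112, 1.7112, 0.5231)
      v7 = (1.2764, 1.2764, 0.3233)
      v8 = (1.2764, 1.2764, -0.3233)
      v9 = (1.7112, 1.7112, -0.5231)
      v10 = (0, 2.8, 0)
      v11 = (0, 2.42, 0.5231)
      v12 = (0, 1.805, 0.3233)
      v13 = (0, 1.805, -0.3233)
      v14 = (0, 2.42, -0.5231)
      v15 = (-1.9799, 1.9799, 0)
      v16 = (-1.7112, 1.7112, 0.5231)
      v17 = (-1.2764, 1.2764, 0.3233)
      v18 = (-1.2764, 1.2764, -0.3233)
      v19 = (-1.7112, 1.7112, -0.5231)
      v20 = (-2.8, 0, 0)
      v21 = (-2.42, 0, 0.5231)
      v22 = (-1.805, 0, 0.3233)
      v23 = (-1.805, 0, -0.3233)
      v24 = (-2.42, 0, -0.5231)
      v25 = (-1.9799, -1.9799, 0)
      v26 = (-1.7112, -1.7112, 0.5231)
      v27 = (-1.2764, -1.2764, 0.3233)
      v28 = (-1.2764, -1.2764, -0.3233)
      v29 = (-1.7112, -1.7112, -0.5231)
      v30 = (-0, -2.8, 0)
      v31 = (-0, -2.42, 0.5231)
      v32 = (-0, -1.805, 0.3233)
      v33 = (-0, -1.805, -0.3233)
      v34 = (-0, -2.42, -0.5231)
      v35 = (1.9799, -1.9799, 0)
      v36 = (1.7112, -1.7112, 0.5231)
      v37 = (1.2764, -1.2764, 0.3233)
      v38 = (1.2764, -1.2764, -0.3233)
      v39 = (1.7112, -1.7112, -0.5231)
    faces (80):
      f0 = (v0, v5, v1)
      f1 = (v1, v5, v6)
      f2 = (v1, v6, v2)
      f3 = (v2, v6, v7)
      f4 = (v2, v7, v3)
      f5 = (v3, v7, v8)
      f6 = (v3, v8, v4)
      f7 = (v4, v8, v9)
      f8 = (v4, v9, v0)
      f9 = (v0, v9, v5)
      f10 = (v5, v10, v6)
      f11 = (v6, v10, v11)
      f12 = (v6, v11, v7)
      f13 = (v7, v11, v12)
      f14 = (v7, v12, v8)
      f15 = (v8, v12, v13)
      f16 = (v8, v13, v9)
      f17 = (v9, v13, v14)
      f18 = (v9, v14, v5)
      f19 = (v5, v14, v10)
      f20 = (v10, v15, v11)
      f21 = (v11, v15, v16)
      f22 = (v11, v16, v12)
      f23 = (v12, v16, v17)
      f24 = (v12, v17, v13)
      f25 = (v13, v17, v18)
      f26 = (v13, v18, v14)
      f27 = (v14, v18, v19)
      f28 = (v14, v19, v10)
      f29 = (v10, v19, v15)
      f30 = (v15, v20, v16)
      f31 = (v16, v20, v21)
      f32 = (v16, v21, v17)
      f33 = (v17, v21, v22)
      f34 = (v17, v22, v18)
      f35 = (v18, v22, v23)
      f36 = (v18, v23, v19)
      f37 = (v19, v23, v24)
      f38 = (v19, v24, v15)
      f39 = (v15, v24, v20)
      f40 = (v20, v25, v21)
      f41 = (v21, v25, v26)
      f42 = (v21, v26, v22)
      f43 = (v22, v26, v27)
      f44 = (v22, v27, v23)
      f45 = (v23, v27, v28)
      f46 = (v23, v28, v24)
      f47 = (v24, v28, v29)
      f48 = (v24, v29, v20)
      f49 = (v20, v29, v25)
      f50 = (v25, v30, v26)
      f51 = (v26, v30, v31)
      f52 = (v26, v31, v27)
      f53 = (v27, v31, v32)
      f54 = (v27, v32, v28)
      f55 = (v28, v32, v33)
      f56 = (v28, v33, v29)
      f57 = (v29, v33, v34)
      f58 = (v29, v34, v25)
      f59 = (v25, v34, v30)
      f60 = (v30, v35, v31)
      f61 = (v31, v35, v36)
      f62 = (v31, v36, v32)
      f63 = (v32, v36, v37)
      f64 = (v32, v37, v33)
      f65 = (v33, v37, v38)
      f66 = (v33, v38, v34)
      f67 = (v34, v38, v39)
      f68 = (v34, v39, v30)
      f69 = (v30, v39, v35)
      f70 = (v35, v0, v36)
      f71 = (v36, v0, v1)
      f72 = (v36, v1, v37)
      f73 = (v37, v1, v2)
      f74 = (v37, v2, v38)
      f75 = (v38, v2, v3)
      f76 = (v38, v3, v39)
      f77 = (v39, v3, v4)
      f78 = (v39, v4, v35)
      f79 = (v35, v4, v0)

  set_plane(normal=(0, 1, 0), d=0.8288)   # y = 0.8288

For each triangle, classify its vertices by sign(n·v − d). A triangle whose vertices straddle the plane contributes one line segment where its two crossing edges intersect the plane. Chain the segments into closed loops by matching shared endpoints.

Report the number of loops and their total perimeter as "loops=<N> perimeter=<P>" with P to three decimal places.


Straddling triangles (20 of 80):
  (v0,v5,v1) [-+-] → (2.4567, 0.8288, 0)–(2.23577, 0.8288, 0.304127)  len=0.3759
  (v1,v5,v6) [-++] → (2.23577, 0.8288, 0.304127)–(2.0767, 0.8288, 0.5231)  len=0.2707
  (v1,v6,v2) [-+-] → (2.0767, 0.8288, 0.5231)–(1.75957, 0.8288, 0.420071)  len=0.3334
  (v2,v6,v7) [-++] → (1.75957, 0.8288, 0.420071)–(1.46177, 0.8288, 0.3233)  len=0.3131
  (v2,v7,v3) [-+-] → (1.46177, 0.8288, 0.3233)–(1.46177, 0.8288, 0.0965543)  len=0.2267
  (v3,v7,v8) [-++] → (1.46177, 0.8288, 0.0965543)–(1.46177, 0.8288, -0.3233)  len=0.4199
  (v3,v8,v4) [-+-] → (1.46177, 0.8288, -0.3233)–(1.67743, 0.8288, -0.393365)  len=0.2268
  (v4,v8,v9) [-++] → (1.67743, 0.8288, -0.393365)–(2.0767, 0.8288, -0.5231)  len=0.4198
  (v4,v9,v0) [-+-] → (2.0767, 0.8288, -0.5231)–(2.27265, 0.8288, -0.253357)  len=0.3334
  (v0,v9,v5) [-++] → (2.27265, 0.8288, -0.253357)–(2.4567, 0.8288, 0)  len=0.3132
  (v15,v20,v16) [+-+] → (-2.4567, 0.8288, 0)–(-2.27265, 0.8288, 0.253357)  len=0.3132
  (v16,v20,v21) [+--] → (-2.27265, 0.8288, 0.253357)–(-2.0767, 0.8288, 0.5231)  len=0.3334
  (v16,v21,v17) [+-+] → (-2.0767, 0.8288, 0.5231)–(-1.67743, 0.8288, 0.393365)  len=0.4198
  (v17,v21,v22) [+--] → (-1.67743, 0.8288, 0.393365)–(-1.46177, 0.8288, 0.3233)  len=0.2268
  (v17,v22,v18) [+-+] → (-1.46177, 0.8288, 0.3233)–(-1.46177, 0.8288, -0.0965543)  len=0.4199
  (v18,v22,v23) [+--] → (-1.46177, 0.8288, -0.0965543)–(-1.46177, 0.8288, -0.3233)  len=0.2267
  (v18,v23,v19) [+-+] → (-1.46177, 0.8288, -0.3233)–(-1.75957, 0.8288, -0.420071)  len=0.3131
  (v19,v23,v24) [+--] → (-1.75957, 0.8288, -0.420071)–(-2.0767, 0.8288, -0.5231)  len=0.3334
  (v19,v24,v15) [+-+] → (-2.0767, 0.8288, -0.5231)–(-2.23577, 0.8288, -0.304127)  len=0.2707
  (v15,v24,v20) [+--] → (-2.23577, 0.8288, -0.304127)–(-2.4567, 0.8288, 0)  len=0.3759

Chained into 2 loop(s):
  loop 1: 10 segments, perimeter = 3.2329
  loop 2: 10 segments, perimeter = 3.2329
Total perimeter = 6.466

loops=2 perimeter=6.466
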